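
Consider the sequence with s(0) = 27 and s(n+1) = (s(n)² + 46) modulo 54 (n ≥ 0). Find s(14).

Computing terms: s(0) = 27,  s(1) = 19,  s(2) = 29,  s(3) = 23,  s(4) = 35,  s(5) = 29.
Since s(5) = s(2) = 29, the sequence is eventually periodic: after a pre-period of length 2 it cycles with period 3.
For n ≥ 2, s(n) depends only on (n - 2) mod 3. (14 - 2) mod 3 = 0, so s(14) = s(2) = 29.

29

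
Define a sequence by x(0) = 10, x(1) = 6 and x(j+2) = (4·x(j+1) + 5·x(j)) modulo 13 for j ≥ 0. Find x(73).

Listing terms: x(0) = 10,  x(1) = 6,  x(2) = 9,  x(3) = 1,  x(4) = 10,  x(5) = 6.
The sequence repeats with period 4.
So x(73) = x(0 + ((73-0) mod 4)) = x(1) = 6.

6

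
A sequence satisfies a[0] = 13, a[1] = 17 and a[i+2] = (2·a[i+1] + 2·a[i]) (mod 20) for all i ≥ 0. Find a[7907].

12

Computing terms: a[0] = 13, a[1] = 17, a[2] = 0, a[3] = 14, a[4] = 8, a[5] = 4, a[6] = 4, a[7] = 16, a[8] = 0, a[9] = 12, a[10] = 4, a[11] = 12, a[12] = 12, a[13] = 8, a[14] = 0, a[15] = 16, a[16] = 12, a[17] = 16, a[18] = 16, a[19] = 4, a[20] = 0, a[21] = 8, a[22] = 16, a[23] = 8, a[24] = 8, a[25] = 12, a[26] = 0, a[27] = 4, a[28] = 8, a[29] = 4.
Since (a[28], a[29]) = (a[4], a[5]) = (8, 4) (two consecutive terms determine the rest), the sequence is eventually periodic: after a pre-period of length 4 it cycles with period 24.
For i ≥ 4, a[i] depends only on (i - 4) mod 24. (7907 - 4) mod 24 = 7, so a[7907] = a[11] = 12.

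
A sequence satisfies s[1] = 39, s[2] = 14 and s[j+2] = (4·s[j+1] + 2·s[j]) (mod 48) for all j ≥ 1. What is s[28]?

s[1] = 39, s[2] = 14, s[3] = 38, s[4] = 36, s[5] = 28, s[6] = 40, s[7] = 24, s[8] = 32, s[9] = 32, s[10] = 0, s[11] = 16, s[12] = 16, s[13] = 0, s[14] = 32, s[15] = 32.
Since (s[14], s[15]) = (s[8], s[9]) = (32, 32) (two consecutive terms determine the rest), the sequence is eventually periodic: after a pre-period of length 7 it cycles with period 6.
For j ≥ 8, s[j] depends only on (j - 8) mod 6. (28 - 8) mod 6 = 2, so s[28] = s[10] = 0.

0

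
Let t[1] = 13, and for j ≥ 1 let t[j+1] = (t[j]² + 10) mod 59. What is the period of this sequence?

Computing terms: t[1] = 13, t[2] = 2, t[3] = 14, t[4] = 29, t[5] = 25, t[6] = 45, t[7] = 29.
Since t[7] = t[4] = 29, the sequence is eventually periodic: after a pre-period of length 3 it cycles with period 3.

3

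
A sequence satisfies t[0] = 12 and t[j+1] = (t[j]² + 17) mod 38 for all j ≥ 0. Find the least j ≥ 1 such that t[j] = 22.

2

t[0] = 12,  t[1] = 9,  t[2] = 22,  t[3] = 7,  t[4] = 28,  t[5] = 3,  t[6] = 26,  t[7] = 9.
Since t[7] = t[1] = 9, the sequence is eventually periodic: after a pre-period of length 1 it cycles with period 6.
The value 22 first appears (with j ≥ 1) at t[2].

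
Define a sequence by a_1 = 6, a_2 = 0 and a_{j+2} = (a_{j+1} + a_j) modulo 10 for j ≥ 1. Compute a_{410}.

6

Listing terms: a_1 = 6, a_2 = 0, a_3 = 6, a_4 = 6, a_5 = 2, a_6 = 8, a_7 = 0, a_8 = 8, a_9 = 8, a_{10} = 6, a_{11} = 4, a_{12} = 0, a_{13} = 4, a_{14} = 4, a_{15} = 8, a_{16} = 2, a_{17} = 0, a_{18} = 2, a_{19} = 2, a_{20} = 4, a_{21} = 6, a_{22} = 0.
Since (a_{21}, a_{22}) = (a_1, a_2) = (6, 0) (two consecutive terms determine the rest), the sequence is periodic with period 20.
(410 - 1) mod 20 = 9, so a_{410} = a_{10} = 6.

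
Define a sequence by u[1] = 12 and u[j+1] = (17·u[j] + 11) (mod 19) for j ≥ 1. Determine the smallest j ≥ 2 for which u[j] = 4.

Listing terms: u[1] = 12; u[2] = 6; u[3] = 18; u[4] = 13; u[5] = 4; u[6] = 3; u[7] = 5; u[8] = 1; u[9] = 9; u[10] = 12.
The sequence repeats with period 9.
The value 4 first appears (with j ≥ 2) at u[5].

5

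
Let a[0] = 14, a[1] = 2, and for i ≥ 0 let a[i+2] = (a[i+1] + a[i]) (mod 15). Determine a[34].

1

Computing terms: a[0] = 14,  a[1] = 2,  a[2] = 1,  a[3] = 3,  a[4] = 4,  a[5] = 7,  a[6] = 11,  a[7] = 3,  a[8] = 14,  a[9] = 2.
The sequence repeats with period 8.
So a[34] = a[0 + ((34-0) mod 8)] = a[2] = 1.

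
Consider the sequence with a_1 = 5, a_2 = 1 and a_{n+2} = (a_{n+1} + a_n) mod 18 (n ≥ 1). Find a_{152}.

17

a_1 = 5, a_2 = 1, a_3 = 6, a_4 = 7, a_5 = 13, a_6 = 2, a_7 = 15, a_8 = 17, a_9 = 14, a_{10} = 13, a_{11} = 9, a_{12} = 4, a_{13} = 13, a_{14} = 17, a_{15} = 12, a_{16} = 11, a_{17} = 5, a_{18} = 16, a_{19} = 3, a_{20} = 1, a_{21} = 4, a_{22} = 5, a_{23} = 9, a_{24} = 14, a_{25} = 5, a_{26} = 1.
The sequence repeats with period 24.
(152 - 1) mod 24 = 7, so a_{152} = a_8 = 17.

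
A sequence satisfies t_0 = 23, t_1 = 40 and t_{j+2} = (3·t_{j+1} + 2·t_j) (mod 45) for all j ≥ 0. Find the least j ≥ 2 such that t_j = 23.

We have t_0 = 23; t_1 = 40; t_2 = 31; t_3 = 38; t_4 = 41; t_5 = 19; t_6 = 4; t_7 = 5; t_8 = 23; t_9 = 34; t_{10} = 13; t_{11} = 17; t_{12} = 32; t_{13} = 40; t_{14} = 4; t_{15} = 2; t_{16} = 14; t_{17} = 1; t_{18} = 31; t_{19} = 5; t_{20} = 32; t_{21} = 16; t_{22} = 22; t_{23} = 8; t_{24} = 23; t_{25} = 40.
Since (t_{24}, t_{25}) = (t_0, t_1) = (23, 40) (two consecutive terms determine the rest), the sequence is periodic with period 24.
The value 23 first appears (with j ≥ 2) at t_8.

8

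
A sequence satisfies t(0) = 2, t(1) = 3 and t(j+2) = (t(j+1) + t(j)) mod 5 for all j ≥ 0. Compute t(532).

Listing terms: t(0) = 2, t(1) = 3, t(2) = 0, t(3) = 3, t(4) = 3, t(5) = 1, t(6) = 4, t(7) = 0, t(8) = 4, t(9) = 4, t(10) = 3, t(11) = 2, t(12) = 0, t(13) = 2, t(14) = 2, t(15) = 4, t(16) = 1, t(17) = 0, t(18) = 1, t(19) = 1, t(20) = 2, t(21) = 3.
Since (t(20), t(21)) = (t(0), t(1)) = (2, 3) (two consecutive terms determine the rest), the sequence is periodic with period 20.
So t(532) = t(0 + ((532-0) mod 20)) = t(12) = 0.

0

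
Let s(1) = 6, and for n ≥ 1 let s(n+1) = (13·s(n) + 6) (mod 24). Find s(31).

s(1) = 6; s(2) = 12; s(3) = 18; s(4) = 0; s(5) = 6.
The sequence repeats with period 4.
So s(31) = s(1 + ((31-1) mod 4)) = s(3) = 18.

18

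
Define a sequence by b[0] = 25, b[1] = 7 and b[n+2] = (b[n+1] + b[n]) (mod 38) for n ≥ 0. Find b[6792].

Computing terms: b[0] = 25,  b[1] = 7,  b[2] = 32,  b[3] = 1,  b[4] = 33,  b[5] = 34,  b[6] = 29,  b[7] = 25,  b[8] = 16,  b[9] = 3,  b[10] = 19,  b[11] = 22,  b[12] = 3,  b[13] = 25,  b[14] = 28,  b[15] = 15,  b[16] = 5,  b[17] = 20,  b[18] = 25,  b[19] = 7.
Since (b[18], b[19]) = (b[0], b[1]) = (25, 7) (two consecutive terms determine the rest), the sequence is periodic with period 18.
So b[6792] = b[0 + ((6792-0) mod 18)] = b[6] = 29.

29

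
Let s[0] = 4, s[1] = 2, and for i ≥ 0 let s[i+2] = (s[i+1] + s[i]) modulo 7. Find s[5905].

We have s[0] = 4,  s[1] = 2,  s[2] = 6,  s[3] = 1,  s[4] = 0,  s[5] = 1,  s[6] = 1,  s[7] = 2,  s[8] = 3,  s[9] = 5,  s[10] = 1,  s[11] = 6,  s[12] = 0,  s[13] = 6,  s[14] = 6,  s[15] = 5,  s[16] = 4,  s[17] = 2.
The sequence repeats with period 16.
So s[5905] = s[0 + ((5905-0) mod 16)] = s[1] = 2.

2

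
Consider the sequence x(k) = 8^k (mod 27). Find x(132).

We have x(1) = 8; x(2) = 10; x(3) = 26; x(4) = 19; x(5) = 17; x(6) = 1; x(7) = 8.
Since x(7) = x(1) = 8, the sequence is periodic with period 6.
So x(132) = x(1 + ((132-1) mod 6)) = x(6) = 1.

1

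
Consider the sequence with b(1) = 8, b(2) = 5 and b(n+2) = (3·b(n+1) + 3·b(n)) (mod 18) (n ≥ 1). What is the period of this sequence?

Listing terms: b(1) = 8,  b(2) = 5,  b(3) = 3,  b(4) = 6,  b(5) = 9,  b(6) = 9,  b(7) = 0,  b(8) = 9,  b(9) = 9.
Since (b(8), b(9)) = (b(5), b(6)) = (9, 9) (two consecutive terms determine the rest), the sequence is eventually periodic: after a pre-period of length 4 it cycles with period 3.

3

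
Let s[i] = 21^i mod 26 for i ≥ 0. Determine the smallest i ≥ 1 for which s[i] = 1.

4

Listing terms: s[0] = 1,  s[1] = 21,  s[2] = 25,  s[3] = 5,  s[4] = 1.
Since s[4] = s[0] = 1, the sequence is periodic with period 4.
The value 1 next appears (with i ≥ 1) at s[4].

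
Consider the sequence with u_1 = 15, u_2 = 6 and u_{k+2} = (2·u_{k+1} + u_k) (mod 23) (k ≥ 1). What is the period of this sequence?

u_1 = 15, u_2 = 6, u_3 = 4, u_4 = 14, u_5 = 9, u_6 = 9, u_7 = 4, u_8 = 17, u_9 = 15, u_{10} = 1, u_{11} = 17, u_{12} = 12, u_{13} = 18, u_{14} = 2, u_{15} = 22, u_{16} = 0, u_{17} = 22, u_{18} = 21, u_{19} = 18, u_{20} = 11, u_{21} = 17, u_{22} = 22, u_{23} = 15, u_{24} = 6.
The sequence repeats with period 22.

22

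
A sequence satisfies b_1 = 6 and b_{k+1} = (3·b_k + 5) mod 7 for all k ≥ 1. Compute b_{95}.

0

Computing terms: b_1 = 6; b_2 = 2; b_3 = 4; b_4 = 3; b_5 = 0; b_6 = 5; b_7 = 6.
Since b_7 = b_1 = 6, the sequence is periodic with period 6.
(95 - 1) mod 6 = 4, so b_{95} = b_5 = 0.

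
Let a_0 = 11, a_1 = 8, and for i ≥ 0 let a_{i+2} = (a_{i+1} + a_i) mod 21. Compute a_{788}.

Computing terms: a_0 = 11,  a_1 = 8,  a_2 = 19,  a_3 = 6,  a_4 = 4,  a_5 = 10,  a_6 = 14,  a_7 = 3,  a_8 = 17,  a_9 = 20,  a_{10} = 16,  a_{11} = 15,  a_{12} = 10,  a_{13} = 4,  a_{14} = 14,  a_{15} = 18,  a_{16} = 11,  a_{17} = 8.
Since (a_{16}, a_{17}) = (a_0, a_1) = (11, 8) (two consecutive terms determine the rest), the sequence is periodic with period 16.
(788 - 0) mod 16 = 4, so a_{788} = a_4 = 4.

4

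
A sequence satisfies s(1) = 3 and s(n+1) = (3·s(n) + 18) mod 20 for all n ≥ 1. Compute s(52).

15

Listing terms: s(1) = 3, s(2) = 7, s(3) = 19, s(4) = 15, s(5) = 3.
Since s(5) = s(1) = 3, the sequence is periodic with period 4.
(52 - 1) mod 4 = 3, so s(52) = s(4) = 15.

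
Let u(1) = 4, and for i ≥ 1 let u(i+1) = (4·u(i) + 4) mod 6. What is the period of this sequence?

We have u(1) = 4,  u(2) = 2,  u(3) = 0,  u(4) = 4.
Since u(4) = u(1) = 4, the sequence is periodic with period 3.

3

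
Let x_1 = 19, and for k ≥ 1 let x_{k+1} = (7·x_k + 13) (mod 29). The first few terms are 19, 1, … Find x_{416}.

20

Listing terms: x_1 = 19, x_2 = 1, x_3 = 20, x_4 = 8, x_5 = 11, x_6 = 3, x_7 = 5, x_8 = 19.
The sequence repeats with period 7.
So x_{416} = x_{1 + ((416-1) mod 7)} = x_3 = 20.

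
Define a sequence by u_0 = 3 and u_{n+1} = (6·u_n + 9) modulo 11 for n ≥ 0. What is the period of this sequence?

Listing terms: u_0 = 3,  u_1 = 5,  u_2 = 6,  u_3 = 1,  u_4 = 4,  u_5 = 0,  u_6 = 9,  u_7 = 8,  u_8 = 2,  u_9 = 10,  u_{10} = 3.
Since u_{10} = u_0 = 3, the sequence is periodic with period 10.

10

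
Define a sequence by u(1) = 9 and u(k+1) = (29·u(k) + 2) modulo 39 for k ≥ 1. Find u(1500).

We have u(1) = 9,  u(2) = 29,  u(3) = 24,  u(4) = 35,  u(5) = 3,  u(6) = 11,  u(7) = 9.
The sequence repeats with period 6.
So u(1500) = u(1 + ((1500-1) mod 6)) = u(6) = 11.

11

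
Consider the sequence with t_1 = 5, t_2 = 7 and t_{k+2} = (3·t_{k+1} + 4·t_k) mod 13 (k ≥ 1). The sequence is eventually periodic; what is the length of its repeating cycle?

Computing terms: t_1 = 5, t_2 = 7, t_3 = 2, t_4 = 8, t_5 = 6, t_6 = 11, t_7 = 5, t_8 = 7.
The sequence repeats with period 6.

6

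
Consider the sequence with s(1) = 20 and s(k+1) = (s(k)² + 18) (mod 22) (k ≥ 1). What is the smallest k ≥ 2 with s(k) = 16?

s(1) = 20; s(2) = 0; s(3) = 18; s(4) = 12; s(5) = 8; s(6) = 16; s(7) = 10; s(8) = 8.
Since s(8) = s(5) = 8, the sequence is eventually periodic: after a pre-period of length 4 it cycles with period 3.
The value 16 first appears (with k ≥ 2) at s(6).

6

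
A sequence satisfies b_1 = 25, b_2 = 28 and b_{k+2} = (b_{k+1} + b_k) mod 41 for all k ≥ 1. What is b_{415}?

Computing terms: b_1 = 25,  b_2 = 28,  b_3 = 12,  b_4 = 40,  b_5 = 11,  b_6 = 10,  b_7 = 21,  b_8 = 31,  b_9 = 11,  b_{10} = 1,  b_{11} = 12,  b_{12} = 13,  b_{13} = 25,  b_{14} = 38,  b_{15} = 22,  b_{16} = 19,  b_{17} = 0,  b_{18} = 19,  b_{19} = 19,  b_{20} = 38,  b_{21} = 16,  b_{22} = 13,  b_{23} = 29,  b_{24} = 1,  b_{25} = 30,  b_{26} = 31,  b_{27} = 20,  b_{28} = 10,  b_{29} = 30,  b_{30} = 40,  b_{31} = 29,  b_{32} = 28,  b_{33} = 16,  b_{34} = 3,  b_{35} = 19,  b_{36} = 22,  b_{37} = 0,  b_{38} = 22,  b_{39} = 22,  b_{40} = 3,  b_{41} = 25,  b_{42} = 28.
The sequence repeats with period 40.
(415 - 1) mod 40 = 14, so b_{415} = b_{15} = 22.

22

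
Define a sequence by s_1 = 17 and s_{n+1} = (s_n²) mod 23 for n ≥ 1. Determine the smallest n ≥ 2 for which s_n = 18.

4

Computing terms: s_1 = 17, s_2 = 13, s_3 = 8, s_4 = 18, s_5 = 2, s_6 = 4, s_7 = 16, s_8 = 3, s_9 = 9, s_{10} = 12, s_{11} = 6, s_{12} = 13.
Since s_{12} = s_2 = 13, the sequence is eventually periodic: after a pre-period of length 1 it cycles with period 10.
The value 18 first appears (with n ≥ 2) at s_4.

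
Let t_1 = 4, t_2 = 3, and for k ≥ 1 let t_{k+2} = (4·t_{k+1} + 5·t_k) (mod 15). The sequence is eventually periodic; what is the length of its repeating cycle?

6

t_1 = 4, t_2 = 3, t_3 = 2, t_4 = 8, t_5 = 12, t_6 = 13, t_7 = 7, t_8 = 3, t_9 = 2.
Since (t_8, t_9) = (t_2, t_3) = (3, 2) (two consecutive terms determine the rest), the sequence is eventually periodic: after a pre-period of length 1 it cycles with period 6.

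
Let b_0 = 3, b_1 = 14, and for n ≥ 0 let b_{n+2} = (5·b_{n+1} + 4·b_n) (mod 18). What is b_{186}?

16

Listing terms: b_0 = 3, b_1 = 14, b_2 = 10, b_3 = 16, b_4 = 12, b_5 = 16, b_6 = 2, b_7 = 2, b_8 = 0, b_9 = 8, b_{10} = 4, b_{11} = 16, b_{12} = 6, b_{13} = 4, b_{14} = 8, b_{15} = 2, b_{16} = 6, b_{17} = 2, b_{18} = 16, b_{19} = 16, b_{20} = 0, b_{21} = 10, b_{22} = 14, b_{23} = 2, b_{24} = 12, b_{25} = 14, b_{26} = 10.
Since (b_{25}, b_{26}) = (b_1, b_2) = (14, 10) (two consecutive terms determine the rest), the sequence is eventually periodic: after a pre-period of length 1 it cycles with period 24.
For n ≥ 1, b_n depends only on (n - 1) mod 24. (186 - 1) mod 24 = 17, so b_{186} = b_{18} = 16.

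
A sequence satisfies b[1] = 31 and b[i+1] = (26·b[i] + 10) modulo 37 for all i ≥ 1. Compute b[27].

b[1] = 31, b[2] = 2, b[3] = 25, b[4] = 31.
The sequence repeats with period 3.
(27 - 1) mod 3 = 2, so b[27] = b[3] = 25.

25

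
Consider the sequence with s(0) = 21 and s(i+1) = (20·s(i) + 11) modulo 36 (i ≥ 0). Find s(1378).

We have s(0) = 21; s(1) = 35; s(2) = 27; s(3) = 11; s(4) = 15; s(5) = 23; s(6) = 3; s(7) = 35.
Since s(7) = s(1) = 35, the sequence is eventually periodic: after a pre-period of length 1 it cycles with period 6.
For i ≥ 1, s(i) depends only on (i - 1) mod 6. (1378 - 1) mod 6 = 3, so s(1378) = s(4) = 15.

15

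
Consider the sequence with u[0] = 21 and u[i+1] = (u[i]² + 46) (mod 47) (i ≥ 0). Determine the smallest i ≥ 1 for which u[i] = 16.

7

Listing terms: u[0] = 21,  u[1] = 17,  u[2] = 6,  u[3] = 35,  u[4] = 2,  u[5] = 3,  u[6] = 8,  u[7] = 16,  u[8] = 20,  u[9] = 23,  u[10] = 11,  u[11] = 26,  u[12] = 17.
Since u[12] = u[1] = 17, the sequence is eventually periodic: after a pre-period of length 1 it cycles with period 11.
The value 16 first appears (with i ≥ 1) at u[7].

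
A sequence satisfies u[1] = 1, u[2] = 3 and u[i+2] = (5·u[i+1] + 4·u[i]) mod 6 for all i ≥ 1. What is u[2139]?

Listing terms: u[1] = 1, u[2] = 3, u[3] = 1, u[4] = 5, u[5] = 5, u[6] = 3, u[7] = 5, u[8] = 1, u[9] = 1, u[10] = 3.
The sequence repeats with period 8.
(2139 - 1) mod 8 = 2, so u[2139] = u[3] = 1.

1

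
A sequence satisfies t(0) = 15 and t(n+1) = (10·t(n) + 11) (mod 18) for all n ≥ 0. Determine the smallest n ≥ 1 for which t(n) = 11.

We have t(0) = 15; t(1) = 17; t(2) = 1; t(3) = 3; t(4) = 5; t(5) = 7; t(6) = 9; t(7) = 11; t(8) = 13; t(9) = 15.
The sequence repeats with period 9.
The value 11 first appears (with n ≥ 1) at t(7).

7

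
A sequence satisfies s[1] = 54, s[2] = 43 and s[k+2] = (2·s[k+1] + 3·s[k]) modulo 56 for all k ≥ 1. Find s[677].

Computing terms: s[1] = 54,  s[2] = 43,  s[3] = 24,  s[4] = 9,  s[5] = 34,  s[6] = 39,  s[7] = 12,  s[8] = 29,  s[9] = 38,  s[10] = 51,  s[11] = 48,  s[12] = 25,  s[13] = 26,  s[14] = 15,  s[15] = 52,  s[16] = 37,  s[17] = 6,  s[18] = 11,  s[19] = 40,  s[20] = 1,  s[21] = 10,  s[22] = 23,  s[23] = 20,  s[24] = 53,  s[25] = 54,  s[26] = 43.
Since (s[25], s[26]) = (s[1], s[2]) = (54, 43) (two consecutive terms determine the rest), the sequence is periodic with period 24.
So s[677] = s[1 + ((677-1) mod 24)] = s[5] = 34.

34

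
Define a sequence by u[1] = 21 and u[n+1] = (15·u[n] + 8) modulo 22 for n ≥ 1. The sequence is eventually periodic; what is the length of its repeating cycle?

Listing terms: u[1] = 21, u[2] = 15, u[3] = 13, u[4] = 5, u[5] = 17, u[6] = 21.
The sequence repeats with period 5.

5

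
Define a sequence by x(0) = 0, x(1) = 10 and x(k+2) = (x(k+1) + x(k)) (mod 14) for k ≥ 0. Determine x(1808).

0

Listing terms: x(0) = 0, x(1) = 10, x(2) = 10, x(3) = 6, x(4) = 2, x(5) = 8, x(6) = 10, x(7) = 4, x(8) = 0, x(9) = 4, x(10) = 4, x(11) = 8, x(12) = 12, x(13) = 6, x(14) = 4, x(15) = 10, x(16) = 0, x(17) = 10.
The sequence repeats with period 16.
(1808 - 0) mod 16 = 0, so x(1808) = x(0) = 0.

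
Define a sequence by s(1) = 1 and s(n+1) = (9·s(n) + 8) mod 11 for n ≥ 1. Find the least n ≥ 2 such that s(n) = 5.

4

Computing terms: s(1) = 1,  s(2) = 6,  s(3) = 7,  s(4) = 5,  s(5) = 9,  s(6) = 1.
Since s(6) = s(1) = 1, the sequence is periodic with period 5.
The value 5 first appears (with n ≥ 2) at s(4).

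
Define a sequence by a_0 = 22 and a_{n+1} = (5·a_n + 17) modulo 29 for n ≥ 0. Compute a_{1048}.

20

a_0 = 22, a_1 = 11, a_2 = 14, a_3 = 0, a_4 = 17, a_5 = 15, a_6 = 5, a_7 = 13, a_8 = 24, a_9 = 21, a_{10} = 6, a_{11} = 18, a_{12} = 20, a_{13} = 1, a_{14} = 22.
Since a_{14} = a_0 = 22, the sequence is periodic with period 14.
(1048 - 0) mod 14 = 12, so a_{1048} = a_{12} = 20.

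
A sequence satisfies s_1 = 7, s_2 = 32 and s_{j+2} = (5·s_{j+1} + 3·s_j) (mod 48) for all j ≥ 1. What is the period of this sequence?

12

s_1 = 7,  s_2 = 32,  s_3 = 37,  s_4 = 41,  s_5 = 28,  s_6 = 23,  s_7 = 7,  s_8 = 8,  s_9 = 13,  s_{10} = 41,  s_{11} = 4,  s_{12} = 47,  s_{13} = 7,  s_{14} = 32.
Since (s_{13}, s_{14}) = (s_1, s_2) = (7, 32) (two consecutive terms determine the rest), the sequence is periodic with period 12.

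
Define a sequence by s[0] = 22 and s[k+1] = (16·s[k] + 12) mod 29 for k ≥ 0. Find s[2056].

19

s[0] = 22,  s[1] = 16,  s[2] = 7,  s[3] = 8,  s[4] = 24,  s[5] = 19,  s[6] = 26,  s[7] = 22.
Since s[7] = s[0] = 22, the sequence is periodic with period 7.
So s[2056] = s[0 + ((2056-0) mod 7)] = s[5] = 19.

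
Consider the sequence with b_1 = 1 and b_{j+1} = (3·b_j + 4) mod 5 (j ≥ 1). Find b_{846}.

2

Listing terms: b_1 = 1,  b_2 = 2,  b_3 = 0,  b_4 = 4,  b_5 = 1.
Since b_5 = b_1 = 1, the sequence is periodic with period 4.
(846 - 1) mod 4 = 1, so b_{846} = b_2 = 2.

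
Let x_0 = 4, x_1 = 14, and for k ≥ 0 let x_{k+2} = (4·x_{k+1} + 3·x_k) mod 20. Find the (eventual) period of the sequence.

24

We have x_0 = 4, x_1 = 14, x_2 = 8, x_3 = 14, x_4 = 0, x_5 = 2, x_6 = 8, x_7 = 18, x_8 = 16, x_9 = 18, x_{10} = 0, x_{11} = 14, x_{12} = 16, x_{13} = 6, x_{14} = 12, x_{15} = 6, x_{16} = 0, x_{17} = 18, x_{18} = 12, x_{19} = 2, x_{20} = 4, x_{21} = 2, x_{22} = 0, x_{23} = 6, x_{24} = 4, x_{25} = 14.
The sequence repeats with period 24.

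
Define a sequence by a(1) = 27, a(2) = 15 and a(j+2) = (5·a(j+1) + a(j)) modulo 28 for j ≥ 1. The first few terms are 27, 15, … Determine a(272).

Listing terms: a(1) = 27; a(2) = 15; a(3) = 18; a(4) = 21; a(5) = 11; a(6) = 20; a(7) = 27; a(8) = 15.
The sequence repeats with period 6.
So a(272) = a(1 + ((272-1) mod 6)) = a(2) = 15.

15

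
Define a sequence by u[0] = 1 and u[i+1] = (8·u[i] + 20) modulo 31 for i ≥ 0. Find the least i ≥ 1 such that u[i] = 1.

5

Computing terms: u[0] = 1,  u[1] = 28,  u[2] = 27,  u[3] = 19,  u[4] = 17,  u[5] = 1.
The sequence repeats with period 5.
The value 1 next appears (with i ≥ 1) at u[5].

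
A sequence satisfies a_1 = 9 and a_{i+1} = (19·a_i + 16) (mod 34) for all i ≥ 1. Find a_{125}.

Listing terms: a_1 = 9,  a_2 = 17,  a_3 = 33,  a_4 = 31,  a_5 = 27,  a_6 = 19,  a_7 = 3,  a_8 = 5,  a_9 = 9.
The sequence repeats with period 8.
(125 - 1) mod 8 = 4, so a_{125} = a_5 = 27.

27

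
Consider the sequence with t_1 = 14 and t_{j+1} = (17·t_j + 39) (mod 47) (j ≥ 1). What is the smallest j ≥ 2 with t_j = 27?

14

Listing terms: t_1 = 14,  t_2 = 42,  t_3 = 1,  t_4 = 9,  t_5 = 4,  t_6 = 13,  t_7 = 25,  t_8 = 41,  t_9 = 31,  t_{10} = 2,  t_{11} = 26,  t_{12} = 11,  t_{13} = 38,  t_{14} = 27,  t_{15} = 28,  t_{16} = 45,  t_{17} = 5,  t_{18} = 30,  t_{19} = 32,  t_{20} = 19,  t_{21} = 33,  t_{22} = 36,  t_{23} = 40,  t_{24} = 14.
Since t_{24} = t_1 = 14, the sequence is periodic with period 23.
The value 27 first appears (with j ≥ 2) at t_{14}.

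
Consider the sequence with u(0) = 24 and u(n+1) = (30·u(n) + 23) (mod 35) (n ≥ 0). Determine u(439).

Listing terms: u(0) = 24; u(1) = 8; u(2) = 18; u(3) = 3; u(4) = 8.
Since u(4) = u(1) = 8, the sequence is eventually periodic: after a pre-period of length 1 it cycles with period 3.
For n ≥ 1, u(n) depends only on (n - 1) mod 3. (439 - 1) mod 3 = 0, so u(439) = u(1) = 8.

8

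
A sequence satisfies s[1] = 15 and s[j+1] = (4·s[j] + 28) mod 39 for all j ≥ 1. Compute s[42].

26

s[1] = 15; s[2] = 10; s[3] = 29; s[4] = 27; s[5] = 19; s[6] = 26; s[7] = 15.
The sequence repeats with period 6.
So s[42] = s[1 + ((42-1) mod 6)] = s[6] = 26.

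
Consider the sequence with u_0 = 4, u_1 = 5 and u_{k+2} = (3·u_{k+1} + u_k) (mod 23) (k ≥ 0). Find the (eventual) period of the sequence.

We have u_0 = 4; u_1 = 5; u_2 = 19; u_3 = 16; u_4 = 21; u_5 = 10; u_6 = 5; u_7 = 2; u_8 = 11; u_9 = 12; u_{10} = 1; u_{11} = 15; u_{12} = 0; u_{13} = 15; u_{14} = 22; u_{15} = 12; u_{16} = 12; u_{17} = 2; u_{18} = 18; u_{19} = 10; u_{20} = 2; u_{21} = 16; u_{22} = 4; u_{23} = 5.
The sequence repeats with period 22.

22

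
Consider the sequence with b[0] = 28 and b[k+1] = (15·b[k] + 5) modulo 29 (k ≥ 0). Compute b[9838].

Listing terms: b[0] = 28,  b[1] = 19,  b[2] = 0,  b[3] = 5,  b[4] = 22,  b[5] = 16,  b[6] = 13,  b[7] = 26,  b[8] = 18,  b[9] = 14,  b[10] = 12,  b[11] = 11,  b[12] = 25,  b[13] = 3,  b[14] = 21,  b[15] = 1,  b[16] = 20,  b[17] = 15,  b[18] = 27,  b[19] = 4,  b[20] = 7,  b[21] = 23,  b[22] = 2,  b[23] = 6,  b[24] = 8,  b[25] = 9,  b[26] = 24,  b[27] = 17,  b[28] = 28.
Since b[28] = b[0] = 28, the sequence is periodic with period 28.
(9838 - 0) mod 28 = 10, so b[9838] = b[10] = 12.

12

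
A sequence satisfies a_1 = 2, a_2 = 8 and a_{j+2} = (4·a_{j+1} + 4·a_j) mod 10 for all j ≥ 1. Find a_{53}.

8

a_1 = 2, a_2 = 8, a_3 = 0, a_4 = 2, a_5 = 8.
The sequence repeats with period 3.
So a_{53} = a_{1 + ((53-1) mod 3)} = a_2 = 8.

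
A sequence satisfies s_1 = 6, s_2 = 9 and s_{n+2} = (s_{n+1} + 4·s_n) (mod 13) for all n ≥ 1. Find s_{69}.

s_1 = 6,  s_2 = 9,  s_3 = 7,  s_4 = 4,  s_5 = 6,  s_6 = 9.
The sequence repeats with period 4.
(69 - 1) mod 4 = 0, so s_{69} = s_1 = 6.

6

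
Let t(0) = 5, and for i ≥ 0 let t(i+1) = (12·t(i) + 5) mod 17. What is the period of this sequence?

t(0) = 5,  t(1) = 14,  t(2) = 3,  t(3) = 7,  t(4) = 4,  t(5) = 2,  t(6) = 12,  t(7) = 13,  t(8) = 8,  t(9) = 16,  t(10) = 10,  t(11) = 6,  t(12) = 9,  t(13) = 11,  t(14) = 1,  t(15) = 0,  t(16) = 5.
Since t(16) = t(0) = 5, the sequence is periodic with period 16.

16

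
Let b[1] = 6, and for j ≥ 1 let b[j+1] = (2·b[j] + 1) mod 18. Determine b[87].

b[1] = 6; b[2] = 13; b[3] = 9; b[4] = 1; b[5] = 3; b[6] = 7; b[7] = 15; b[8] = 13.
Since b[8] = b[2] = 13, the sequence is eventually periodic: after a pre-period of length 1 it cycles with period 6.
For j ≥ 2, b[j] depends only on (j - 2) mod 6. (87 - 2) mod 6 = 1, so b[87] = b[3] = 9.

9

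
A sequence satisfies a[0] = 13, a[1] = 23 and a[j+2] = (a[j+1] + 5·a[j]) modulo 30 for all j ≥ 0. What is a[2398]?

13

a[0] = 13; a[1] = 23; a[2] = 28; a[3] = 23; a[4] = 13; a[5] = 8; a[6] = 13; a[7] = 23.
Since (a[6], a[7]) = (a[0], a[1]) = (13, 23) (two consecutive terms determine the rest), the sequence is periodic with period 6.
So a[2398] = a[0 + ((2398-0) mod 6)] = a[4] = 13.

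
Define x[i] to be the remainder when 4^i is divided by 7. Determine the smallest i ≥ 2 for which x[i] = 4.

4

Computing terms: x[1] = 4,  x[2] = 2,  x[3] = 1,  x[4] = 4.
Since x[4] = x[1] = 4, the sequence is periodic with period 3.
The value 4 next appears (with i ≥ 2) at x[4].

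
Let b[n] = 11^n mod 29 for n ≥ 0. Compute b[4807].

Listing terms: b[0] = 1, b[1] = 11, b[2] = 5, b[3] = 26, b[4] = 25, b[5] = 14, b[6] = 9, b[7] = 12, b[8] = 16, b[9] = 2, b[10] = 22, b[11] = 10, b[12] = 23, b[13] = 21, b[14] = 28, b[15] = 18, b[16] = 24, b[17] = 3, b[18] = 4, b[19] = 15, b[20] = 20, b[21] = 17, b[22] = 13, b[23] = 27, b[24] = 7, b[25] = 19, b[26] = 6, b[27] = 8, b[28] = 1.
The sequence repeats with period 28.
So b[4807] = b[0 + ((4807-0) mod 28)] = b[19] = 15.

15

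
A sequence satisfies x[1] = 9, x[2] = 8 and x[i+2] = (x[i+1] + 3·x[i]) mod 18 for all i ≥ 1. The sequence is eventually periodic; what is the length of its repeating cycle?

x[1] = 9, x[2] = 8, x[3] = 17, x[4] = 5, x[5] = 2, x[6] = 17, x[7] = 5.
Since (x[6], x[7]) = (x[3], x[4]) = (17, 5) (two consecutive terms determine the rest), the sequence is eventually periodic: after a pre-period of length 2 it cycles with period 3.

3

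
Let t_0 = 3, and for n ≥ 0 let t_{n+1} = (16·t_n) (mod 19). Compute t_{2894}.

Computing terms: t_0 = 3, t_1 = 10, t_2 = 8, t_3 = 14, t_4 = 15, t_5 = 12, t_6 = 2, t_7 = 13, t_8 = 18, t_9 = 3.
The sequence repeats with period 9.
So t_{2894} = t_{0 + ((2894-0) mod 9)} = t_5 = 12.

12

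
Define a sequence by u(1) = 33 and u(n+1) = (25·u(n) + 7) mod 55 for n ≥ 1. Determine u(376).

22

u(1) = 33, u(2) = 7, u(3) = 17, u(4) = 47, u(5) = 27, u(6) = 22, u(7) = 7.
Since u(7) = u(2) = 7, the sequence is eventually periodic: after a pre-period of length 1 it cycles with period 5.
For n ≥ 2, u(n) depends only on (n - 2) mod 5. (376 - 2) mod 5 = 4, so u(376) = u(6) = 22.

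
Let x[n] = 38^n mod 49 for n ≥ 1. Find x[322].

18

x[1] = 38,  x[2] = 23,  x[3] = 41,  x[4] = 39,  x[5] = 12,  x[6] = 15,  x[7] = 31,  x[8] = 2,  x[9] = 27,  x[10] = 46,  x[11] = 33,  x[12] = 29,  x[13] = 24,  x[14] = 30,  x[15] = 13,  x[16] = 4,  x[17] = 5,  x[18] = 43,  x[19] = 17,  x[20] = 9,  x[21] = 48,  x[22] = 11,  x[23] = 26,  x[24] = 8,  x[25] = 10,  x[26] = 37,  x[27] = 34,  x[28] = 18,  x[29] = 47,  x[30] = 22,  x[31] = 3,  x[32] = 16,  x[33] = 20,  x[34] = 25,  x[35] = 19,  x[36] = 36,  x[37] = 45,  x[38] = 44,  x[39] = 6,  x[40] = 32,  x[41] = 40,  x[42] = 1,  x[43] = 38.
The sequence repeats with period 42.
(322 - 1) mod 42 = 27, so x[322] = x[28] = 18.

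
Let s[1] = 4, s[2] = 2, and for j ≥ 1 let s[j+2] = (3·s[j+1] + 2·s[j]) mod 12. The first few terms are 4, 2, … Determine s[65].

Computing terms: s[1] = 4,  s[2] = 2,  s[3] = 2,  s[4] = 10,  s[5] = 10,  s[6] = 2,  s[7] = 2.
Since (s[6], s[7]) = (s[2], s[3]) = (2, 2) (two consecutive terms determine the rest), the sequence is eventually periodic: after a pre-period of length 1 it cycles with period 4.
For j ≥ 2, s[j] depends only on (j - 2) mod 4. (65 - 2) mod 4 = 3, so s[65] = s[5] = 10.

10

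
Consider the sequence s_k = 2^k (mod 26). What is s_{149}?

6

Listing terms: s_0 = 1,  s_1 = 2,  s_2 = 4,  s_3 = 8,  s_4 = 16,  s_5 = 6,  s_6 = 12,  s_7 = 24,  s_8 = 22,  s_9 = 18,  s_{10} = 10,  s_{11} = 20,  s_{12} = 14,  s_{13} = 2.
Since s_{13} = s_1 = 2, the sequence is eventually periodic: after a pre-period of length 1 it cycles with period 12.
For k ≥ 1, s_k depends only on (k - 1) mod 12. (149 - 1) mod 12 = 4, so s_{149} = s_5 = 6.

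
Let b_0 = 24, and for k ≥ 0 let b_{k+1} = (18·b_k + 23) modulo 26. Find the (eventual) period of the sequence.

Computing terms: b_0 = 24, b_1 = 13, b_2 = 23, b_3 = 21, b_4 = 11, b_5 = 13.
Since b_5 = b_1 = 13, the sequence is eventually periodic: after a pre-period of length 1 it cycles with period 4.

4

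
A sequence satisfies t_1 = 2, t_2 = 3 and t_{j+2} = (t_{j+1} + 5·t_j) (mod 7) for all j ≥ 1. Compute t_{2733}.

Listing terms: t_1 = 2,  t_2 = 3,  t_3 = 6,  t_4 = 0,  t_5 = 2,  t_6 = 2,  t_7 = 5,  t_8 = 1,  t_9 = 5,  t_{10} = 3,  t_{11} = 0,  t_{12} = 1,  t_{13} = 1,  t_{14} = 6,  t_{15} = 4,  t_{16} = 6,  t_{17} = 5,  t_{18} = 0,  t_{19} = 4,  t_{20} = 4,  t_{21} = 3,  t_{22} = 2,  t_{23} = 3.
Since (t_{22}, t_{23}) = (t_1, t_2) = (2, 3) (two consecutive terms determine the rest), the sequence is periodic with period 21.
(2733 - 1) mod 21 = 2, so t_{2733} = t_3 = 6.

6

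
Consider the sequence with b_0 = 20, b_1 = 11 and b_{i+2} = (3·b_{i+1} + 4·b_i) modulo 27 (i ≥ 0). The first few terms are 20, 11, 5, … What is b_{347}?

b_0 = 20; b_1 = 11; b_2 = 5; b_3 = 5; b_4 = 8; b_5 = 17; b_6 = 2; b_7 = 20; b_8 = 14; b_9 = 14; b_{10} = 17; b_{11} = 26; b_{12} = 11; b_{13} = 2; b_{14} = 23; b_{15} = 23; b_{16} = 26; b_{17} = 8; b_{18} = 20; b_{19} = 11.
The sequence repeats with period 18.
So b_{347} = b_{0 + ((347-0) mod 18)} = b_5 = 17.

17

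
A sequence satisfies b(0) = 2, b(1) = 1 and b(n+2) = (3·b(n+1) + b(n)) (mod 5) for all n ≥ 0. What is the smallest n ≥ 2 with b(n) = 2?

b(0) = 2,  b(1) = 1,  b(2) = 0,  b(3) = 1,  b(4) = 3,  b(5) = 0,  b(6) = 3,  b(7) = 4,  b(8) = 0,  b(9) = 4,  b(10) = 2,  b(11) = 0,  b(12) = 2,  b(13) = 1.
The sequence repeats with period 12.
The value 2 first appears (with n ≥ 2) at b(10).

10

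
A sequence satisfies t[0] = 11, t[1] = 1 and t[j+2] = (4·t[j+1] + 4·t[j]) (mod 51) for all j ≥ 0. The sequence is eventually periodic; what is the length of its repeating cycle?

Listing terms: t[0] = 11,  t[1] = 1,  t[2] = 48,  t[3] = 43,  t[4] = 7,  t[5] = 47,  t[6] = 12,  t[7] = 32,  t[8] = 23,  t[9] = 16,  t[10] = 3,  t[11] = 25,  t[12] = 10,  t[13] = 38,  t[14] = 39,  t[15] = 2,  t[16] = 11,  t[17] = 1.
Since (t[16], t[17]) = (t[0], t[1]) = (11, 1) (two consecutive terms determine the rest), the sequence is periodic with period 16.

16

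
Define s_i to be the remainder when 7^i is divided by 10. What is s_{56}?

Listing terms: s_1 = 7; s_2 = 9; s_3 = 3; s_4 = 1; s_5 = 7.
Since s_5 = s_1 = 7, the sequence is periodic with period 4.
(56 - 1) mod 4 = 3, so s_{56} = s_4 = 1.

1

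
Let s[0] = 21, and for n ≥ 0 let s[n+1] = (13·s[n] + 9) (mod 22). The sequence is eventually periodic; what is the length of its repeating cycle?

s[0] = 21; s[1] = 18; s[2] = 1; s[3] = 0; s[4] = 9; s[5] = 16; s[6] = 19; s[7] = 14; s[8] = 15; s[9] = 6; s[10] = 21.
The sequence repeats with period 10.

10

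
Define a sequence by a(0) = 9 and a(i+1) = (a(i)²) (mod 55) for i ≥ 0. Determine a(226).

We have a(0) = 9; a(1) = 26; a(2) = 16; a(3) = 36; a(4) = 31; a(5) = 26.
Since a(5) = a(1) = 26, the sequence is eventually periodic: after a pre-period of length 1 it cycles with period 4.
For i ≥ 1, a(i) depends only on (i - 1) mod 4. (226 - 1) mod 4 = 1, so a(226) = a(2) = 16.

16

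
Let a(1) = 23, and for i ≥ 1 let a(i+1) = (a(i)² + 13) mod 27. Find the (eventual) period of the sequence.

Computing terms: a(1) = 23,  a(2) = 2,  a(3) = 17,  a(4) = 5,  a(5) = 11,  a(6) = 26,  a(7) = 14,  a(8) = 20,  a(9) = 8,  a(10) = 23.
The sequence repeats with period 9.

9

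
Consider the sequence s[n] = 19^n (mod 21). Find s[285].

Listing terms: s[1] = 19, s[2] = 4, s[3] = 13, s[4] = 16, s[5] = 10, s[6] = 1, s[7] = 19.
The sequence repeats with period 6.
(285 - 1) mod 6 = 2, so s[285] = s[3] = 13.

13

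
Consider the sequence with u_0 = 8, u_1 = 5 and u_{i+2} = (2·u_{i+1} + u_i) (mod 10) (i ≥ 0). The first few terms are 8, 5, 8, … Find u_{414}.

Listing terms: u_0 = 8,  u_1 = 5,  u_2 = 8,  u_3 = 1,  u_4 = 0,  u_5 = 1,  u_6 = 2,  u_7 = 5,  u_8 = 2,  u_9 = 9,  u_{10} = 0,  u_{11} = 9,  u_{12} = 8,  u_{13} = 5.
The sequence repeats with period 12.
(414 - 0) mod 12 = 6, so u_{414} = u_6 = 2.

2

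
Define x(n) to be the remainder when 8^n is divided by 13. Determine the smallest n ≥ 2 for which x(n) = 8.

Computing terms: x(1) = 8, x(2) = 12, x(3) = 5, x(4) = 1, x(5) = 8.
Since x(5) = x(1) = 8, the sequence is periodic with period 4.
The value 8 next appears (with n ≥ 2) at x(5).

5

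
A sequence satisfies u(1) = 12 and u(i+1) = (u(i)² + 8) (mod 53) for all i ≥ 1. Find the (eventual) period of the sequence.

4

Computing terms: u(1) = 12,  u(2) = 46,  u(3) = 4,  u(4) = 24,  u(5) = 1,  u(6) = 9,  u(7) = 36,  u(8) = 32,  u(9) = 25,  u(10) = 50,  u(11) = 17,  u(12) = 32.
Since u(12) = u(8) = 32, the sequence is eventually periodic: after a pre-period of length 7 it cycles with period 4.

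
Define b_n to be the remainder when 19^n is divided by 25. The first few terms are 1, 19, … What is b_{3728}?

16

b_0 = 1,  b_1 = 19,  b_2 = 11,  b_3 = 9,  b_4 = 21,  b_5 = 24,  b_6 = 6,  b_7 = 14,  b_8 = 16,  b_9 = 4,  b_{10} = 1.
The sequence repeats with period 10.
(3728 - 0) mod 10 = 8, so b_{3728} = b_8 = 16.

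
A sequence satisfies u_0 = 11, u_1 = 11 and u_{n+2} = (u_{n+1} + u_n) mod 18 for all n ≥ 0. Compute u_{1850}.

4

We have u_0 = 11,  u_1 = 11,  u_2 = 4,  u_3 = 15,  u_4 = 1,  u_5 = 16,  u_6 = 17,  u_7 = 15,  u_8 = 14,  u_9 = 11,  u_{10} = 7,  u_{11} = 0,  u_{12} = 7,  u_{13} = 7,  u_{14} = 14,  u_{15} = 3,  u_{16} = 17,  u_{17} = 2,  u_{18} = 1,  u_{19} = 3,  u_{20} = 4,  u_{21} = 7,  u_{22} = 11,  u_{23} = 0,  u_{24} = 11,  u_{25} = 11.
Since (u_{24}, u_{25}) = (u_0, u_1) = (11, 11) (two consecutive terms determine the rest), the sequence is periodic with period 24.
So u_{1850} = u_{0 + ((1850-0) mod 24)} = u_2 = 4.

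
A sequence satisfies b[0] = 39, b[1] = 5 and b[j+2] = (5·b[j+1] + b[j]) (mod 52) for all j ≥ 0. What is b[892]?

25

Listing terms: b[0] = 39, b[1] = 5, b[2] = 12, b[3] = 13, b[4] = 25, b[5] = 34, b[6] = 39, b[7] = 21, b[8] = 40, b[9] = 13, b[10] = 1, b[11] = 18, b[12] = 39, b[13] = 5.
The sequence repeats with period 12.
(892 - 0) mod 12 = 4, so b[892] = b[4] = 25.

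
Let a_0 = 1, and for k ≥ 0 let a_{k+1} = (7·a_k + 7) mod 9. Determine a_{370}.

5

Listing terms: a_0 = 1, a_1 = 5, a_2 = 6, a_3 = 4, a_4 = 8, a_5 = 0, a_6 = 7, a_7 = 2, a_8 = 3, a_9 = 1.
The sequence repeats with period 9.
(370 - 0) mod 9 = 1, so a_{370} = a_1 = 5.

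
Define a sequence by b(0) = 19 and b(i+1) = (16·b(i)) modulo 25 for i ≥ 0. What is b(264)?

9

b(0) = 19, b(1) = 4, b(2) = 14, b(3) = 24, b(4) = 9, b(5) = 19.
The sequence repeats with period 5.
So b(264) = b(0 + ((264-0) mod 5)) = b(4) = 9.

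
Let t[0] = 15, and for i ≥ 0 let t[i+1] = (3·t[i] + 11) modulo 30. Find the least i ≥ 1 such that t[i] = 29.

2

Listing terms: t[0] = 15,  t[1] = 26,  t[2] = 29,  t[3] = 8,  t[4] = 5,  t[5] = 26.
Since t[5] = t[1] = 26, the sequence is eventually periodic: after a pre-period of length 1 it cycles with period 4.
The value 29 first appears (with i ≥ 1) at t[2].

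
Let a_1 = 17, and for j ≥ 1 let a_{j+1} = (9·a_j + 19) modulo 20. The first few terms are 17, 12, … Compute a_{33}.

17

Listing terms: a_1 = 17,  a_2 = 12,  a_3 = 7,  a_4 = 2,  a_5 = 17.
Since a_5 = a_1 = 17, the sequence is periodic with period 4.
So a_{33} = a_{1 + ((33-1) mod 4)} = a_1 = 17.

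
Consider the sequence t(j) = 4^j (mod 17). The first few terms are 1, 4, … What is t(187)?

13

t(0) = 1,  t(1) = 4,  t(2) = 16,  t(3) = 13,  t(4) = 1.
The sequence repeats with period 4.
So t(187) = t(0 + ((187-0) mod 4)) = t(3) = 13.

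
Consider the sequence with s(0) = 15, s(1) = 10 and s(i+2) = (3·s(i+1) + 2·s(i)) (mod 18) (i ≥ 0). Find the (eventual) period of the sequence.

12

Listing terms: s(0) = 15; s(1) = 10; s(2) = 6; s(3) = 2; s(4) = 0; s(5) = 4; s(6) = 12; s(7) = 8; s(8) = 12; s(9) = 16; s(10) = 0; s(11) = 14; s(12) = 6; s(13) = 10; s(14) = 6.
Since (s(13), s(14)) = (s(1), s(2)) = (10, 6) (two consecutive terms determine the rest), the sequence is eventually periodic: after a pre-period of length 1 it cycles with period 12.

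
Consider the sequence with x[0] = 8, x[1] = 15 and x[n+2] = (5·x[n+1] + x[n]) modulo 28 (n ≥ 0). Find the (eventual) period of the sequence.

6

We have x[0] = 8,  x[1] = 15,  x[2] = 27,  x[3] = 10,  x[4] = 21,  x[5] = 3,  x[6] = 8,  x[7] = 15.
Since (x[6], x[7]) = (x[0], x[1]) = (8, 15) (two consecutive terms determine the rest), the sequence is periodic with period 6.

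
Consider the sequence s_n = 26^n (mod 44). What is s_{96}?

4

s_0 = 1, s_1 = 26, s_2 = 16, s_3 = 20, s_4 = 36, s_5 = 12, s_6 = 4, s_7 = 16.
Since s_7 = s_2 = 16, the sequence is eventually periodic: after a pre-period of length 2 it cycles with period 5.
For n ≥ 2, s_n depends only on (n - 2) mod 5. (96 - 2) mod 5 = 4, so s_{96} = s_6 = 4.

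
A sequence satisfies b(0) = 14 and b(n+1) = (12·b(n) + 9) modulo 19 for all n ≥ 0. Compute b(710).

5

b(0) = 14, b(1) = 6, b(2) = 5, b(3) = 12, b(4) = 1, b(5) = 2, b(6) = 14.
The sequence repeats with period 6.
(710 - 0) mod 6 = 2, so b(710) = b(2) = 5.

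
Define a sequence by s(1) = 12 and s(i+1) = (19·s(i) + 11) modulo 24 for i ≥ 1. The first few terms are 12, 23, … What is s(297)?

s(1) = 12; s(2) = 23; s(3) = 16; s(4) = 3; s(5) = 20; s(6) = 7; s(7) = 0; s(8) = 11; s(9) = 4; s(10) = 15; s(11) = 8; s(12) = 19; s(13) = 12.
Since s(13) = s(1) = 12, the sequence is periodic with period 12.
(297 - 1) mod 12 = 8, so s(297) = s(9) = 4.

4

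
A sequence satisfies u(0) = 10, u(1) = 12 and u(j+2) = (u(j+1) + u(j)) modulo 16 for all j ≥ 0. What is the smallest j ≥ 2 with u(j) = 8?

Listing terms: u(0) = 10,  u(1) = 12,  u(2) = 6,  u(3) = 2,  u(4) = 8,  u(5) = 10,  u(6) = 2,  u(7) = 12,  u(8) = 14,  u(9) = 10,  u(10) = 8,  u(11) = 2,  u(12) = 10,  u(13) = 12.
Since (u(12), u(13)) = (u(0), u(1)) = (10, 12) (two consecutive terms determine the rest), the sequence is periodic with period 12.
The value 8 first appears (with j ≥ 2) at u(4).

4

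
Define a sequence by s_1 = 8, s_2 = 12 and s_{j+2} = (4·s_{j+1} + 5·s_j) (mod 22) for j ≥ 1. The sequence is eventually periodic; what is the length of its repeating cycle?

We have s_1 = 8,  s_2 = 12,  s_3 = 0,  s_4 = 16,  s_5 = 20,  s_6 = 6,  s_7 = 14,  s_8 = 20,  s_9 = 18,  s_{10} = 18,  s_{11} = 8,  s_{12} = 12.
Since (s_{11}, s_{12}) = (s_1, s_2) = (8, 12) (two consecutive terms determine the rest), the sequence is periodic with period 10.

10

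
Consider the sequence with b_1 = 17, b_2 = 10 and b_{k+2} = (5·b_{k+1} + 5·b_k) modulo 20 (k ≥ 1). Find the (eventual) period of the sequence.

b_1 = 17,  b_2 = 10,  b_3 = 15,  b_4 = 5,  b_5 = 0,  b_6 = 5,  b_7 = 5,  b_8 = 10,  b_9 = 15.
Since (b_8, b_9) = (b_2, b_3) = (10, 15) (two consecutive terms determine the rest), the sequence is eventually periodic: after a pre-period of length 1 it cycles with period 6.

6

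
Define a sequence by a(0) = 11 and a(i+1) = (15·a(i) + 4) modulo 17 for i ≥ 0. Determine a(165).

15

Listing terms: a(0) = 11,  a(1) = 16,  a(2) = 6,  a(3) = 9,  a(4) = 3,  a(5) = 15,  a(6) = 8,  a(7) = 5,  a(8) = 11.
The sequence repeats with period 8.
(165 - 0) mod 8 = 5, so a(165) = a(5) = 15.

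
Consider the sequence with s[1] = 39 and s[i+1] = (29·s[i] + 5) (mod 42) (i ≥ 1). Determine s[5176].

s[1] = 39; s[2] = 2; s[3] = 21; s[4] = 26; s[5] = 3; s[6] = 8; s[7] = 27; s[8] = 32; s[9] = 9; s[10] = 14; s[11] = 33; s[12] = 38; s[13] = 15; s[14] = 20; s[15] = 39.
The sequence repeats with period 14.
So s[5176] = s[1 + ((5176-1) mod 14)] = s[10] = 14.

14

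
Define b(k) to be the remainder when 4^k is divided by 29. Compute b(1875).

Computing terms: b(1) = 4,  b(2) = 16,  b(3) = 6,  b(4) = 24,  b(5) = 9,  b(6) = 7,  b(7) = 28,  b(8) = 25,  b(9) = 13,  b(10) = 23,  b(11) = 5,  b(12) = 20,  b(13) = 22,  b(14) = 1,  b(15) = 4.
Since b(15) = b(1) = 4, the sequence is periodic with period 14.
(1875 - 1) mod 14 = 12, so b(1875) = b(13) = 22.

22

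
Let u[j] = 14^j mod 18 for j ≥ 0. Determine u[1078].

4

Listing terms: u[0] = 1,  u[1] = 14,  u[2] = 16,  u[3] = 8,  u[4] = 4,  u[5] = 2,  u[6] = 10,  u[7] = 14.
Since u[7] = u[1] = 14, the sequence is eventually periodic: after a pre-period of length 1 it cycles with period 6.
For j ≥ 1, u[j] depends only on (j - 1) mod 6. (1078 - 1) mod 6 = 3, so u[1078] = u[4] = 4.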